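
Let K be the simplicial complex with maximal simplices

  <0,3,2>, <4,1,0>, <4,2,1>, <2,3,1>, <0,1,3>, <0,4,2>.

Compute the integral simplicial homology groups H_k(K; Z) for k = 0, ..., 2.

K has 5 vertices, 9 edges, 6 triangles.
rank ∂_0 = 0, rank ∂_1 = 4 ⇒ b_0 = 5 − 0 − 4 = 1; all invariant factors of ∂_1 are 1 so no torsion. So H_0 = Z.
rank ∂_1 = 4, rank ∂_2 = 5 ⇒ b_1 = 9 − 4 − 5 = 0; all invariant factors of ∂_2 are 1 so no torsion. So H_1 = 0.
rank ∂_2 = 5, rank ∂_3 = 0 ⇒ b_2 = 6 − 5 − 0 = 1. So H_2 = Z.

H_0 = Z,  H_1 = 0,  H_2 = Z.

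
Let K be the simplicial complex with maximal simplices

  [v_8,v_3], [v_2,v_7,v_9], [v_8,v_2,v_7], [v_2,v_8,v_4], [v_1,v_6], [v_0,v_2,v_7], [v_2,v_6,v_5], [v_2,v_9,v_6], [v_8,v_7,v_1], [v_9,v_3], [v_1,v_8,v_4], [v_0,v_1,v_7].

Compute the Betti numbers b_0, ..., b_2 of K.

b_0 = 1, b_1 = 2, b_2 = 0.

We work with the vertex ordering v_0 < v_1 < v_2 < v_3 < v_4 < v_5 < v_6 < v_7 < v_8 < v_9. The simplices of K, each written with vertices in increasing order, are:

  0-simplices (10): [v_0], [v_1], [v_2], [v_3], [v_4], [v_5], [v_6], [v_7], [v_8], [v_9]
  1-simplices (20): (20 of them)
  2-simplices (9): [v_0,v_1,v_7], [v_0,v_2,v_7], [v_1,v_4,v_8], [v_1,v_7,v_8], [v_2,v_4,v_8], [v_2,v_5,v_6], [v_2,v_6,v_9], [v_2,v_7,v_8], [v_2,v_7,v_9]

so the chain groups are C_0 ≅ Z^10, C_1 ≅ Z^20, C_2 ≅ Z^9.

Boundary ∂_1: C_1 → C_0 sends each edge [p,q] (with p < q) to q − p. For instance
  ∂[v_0,v_2] = [v_2] − [v_0].
The 10×20 boundary matrix has rank 9 and Smith normal form diag(1,1,1,1,1,1,1,1,1).

The boundary map ∂_2: C_2 → C_1 maps a triangle to the signed sum of its edges. For instance
  ∂[v_0,v_1,v_7] = [v_1,v_7] − [v_0,v_7] + [v_0,v_1],
  ∂[v_0,v_2,v_7] = [v_2,v_7] − [v_0,v_7] + [v_0,v_2].
The resulting 20×9 matrix has rank 9, and its Smith normal form has invariant factors (1,1,1,1,1,1,1,1,1).

Computing H_k = (kernel of ∂_k) / (image of ∂_{k+1}):

  H_0: rank C_0 − rank ∂_1 = 10 − 9 = 1, and the invariant factors of ∂_1 are all 1, so H_0 = Z.
  H_1: rank ker ∂_1 − rank ∂_2 = (20 − 9) − 9 = 2, and the invariant factors of ∂_2 are all 1, so H_1 = Z^2.
  H_2: rank ker ∂_2 − rank ∂_3 = (9 − 9) − 0 = 0, and there is no ∂_3, so H_2 = 0.

As a check, the Euler characteristic is 10 − 20 + 9 = -1, which agrees with 1 − 2 + 0 = -1.

Hence the Betti numbers are b_0 = 1, b_1 = 2, b_2 = 0.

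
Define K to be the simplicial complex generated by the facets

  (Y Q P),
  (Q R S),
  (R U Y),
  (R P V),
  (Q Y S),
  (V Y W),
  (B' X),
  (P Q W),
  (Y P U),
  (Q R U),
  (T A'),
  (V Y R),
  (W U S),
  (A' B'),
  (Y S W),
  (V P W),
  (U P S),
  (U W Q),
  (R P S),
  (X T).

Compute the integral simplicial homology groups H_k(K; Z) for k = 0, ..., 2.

H_0 = Z^2,  H_1 = Z^3,  H_2 = Z.

Order the vertices as P < Q < R < S < T < U < V < W < X < Y < A' < B'. Listing each simplex with vertices in this order, K has dimension 2 with simplices:

  0-simplices (12): [P], [Q], [R], [S], [T], [U], [V], [W], [X], [Y], [A'], [B']
  1-simplices (28): (28 of them)
  2-simplices (16): [P,Q,W], [P,Q,Y], [P,R,S], [P,R,V], [P,S,U], [P,U,Y], [P,V,W], [Q,R,S], [Q,R,U], [Q,S,Y], [Q,U,W], [R,U,Y], [R,V,Y], [S,U,W], [S,W,Y], [V,W,Y]

Hence C_0 ≅ Z^12, C_1 ≅ Z^28, C_2 ≅ Z^16.

The boundary map ∂_1: C_1 → C_0 sends each edge [p,q] (with p < q) to q − p.
As a 12×28 matrix over Z this has rank 10, with invariant factors (1,1,1,1,1,1,1,1,1,1).

∂_2: C_2 → C_1 sends each 2-simplex [p,q,r] to [q,r] − [p,r] + [p,q]. For instance
  ∂[V,W,Y] = [W,Y] − [V,Y] + [V,W],
  ∂[S,U,W] = [U,W] − [S,W] + [S,U].
As a 28×16 matrix over Z this has rank 15, with invariant factors (1,1,1,1,1,1,1,1,1,1,1,1,1,1,1).

Now H_k = ker ∂_k / im ∂_{k+1}, so:

  H_0: rank C_0 − rank ∂_1 = 12 − 10 = 2, and the invariant factors of ∂_1 are all 1, so H_0 = Z^2.
  H_1: rank ker ∂_1 − rank ∂_2 = (28 − 10) − 15 = 3, and the invariant factors of ∂_2 are all 1, so H_1 = Z^3.
  H_2: rank ker ∂_2 − rank ∂_3 = (16 − 15) − 0 = 1, and there is no ∂_3, so H_2 = Z.

As a check, the Euler characteristic is 12 − 28 + 16 = 0, which agrees with 2 − 3 + 1 = 0.
(K is a triangulation of the disjoint union of the circle S^1 and the torus T^2.)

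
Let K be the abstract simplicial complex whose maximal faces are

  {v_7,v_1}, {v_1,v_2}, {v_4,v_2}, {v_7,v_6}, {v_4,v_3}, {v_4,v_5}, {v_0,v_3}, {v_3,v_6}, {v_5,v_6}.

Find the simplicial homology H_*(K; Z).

We work with the vertex ordering v_0 < v_1 < v_2 < v_3 < v_4 < v_5 < v_6 < v_7. The simplices of K, each written with vertices in increasing order, are:

  0-simplices (8): [v_0], [v_1], [v_2], [v_3], [v_4], [v_5], [v_6], [v_7]
  1-simplices (9): [v_0,v_3], [v_1,v_2], [v_1,v_7], [v_2,v_4], [v_3,v_4], [v_3,v_6], [v_4,v_5], [v_5,v_6], [v_6,v_7]

Hence C_0 ≅ Z^8, C_1 ≅ Z^9.

The boundary map ∂_1: C_1 → C_0 sends each edge [p,q] (with p < q) to q − p.
The resulting 8×9 matrix has rank 7, and its Smith normal form has invariant factors (1,1,1,1,1,1,1).

From H_k ≅ ker(∂_k) / im(∂_{k+1}) we obtain:

  H_0: rank C_0 − rank ∂_1 = 8 − 7 = 1, and the invariant factors of ∂_1 are all 1, so H_0 = Z.
  H_1: rank ker ∂_1 − rank ∂_2 = (9 − 7) − 0 = 2, and there is no ∂_2, so H_1 = Z^2.

As a check, the Euler characteristic is 8 − 9 = -1, which agrees with 1 − 2 = -1.

H_0 ≅ Z,  H_1 ≅ Z^2.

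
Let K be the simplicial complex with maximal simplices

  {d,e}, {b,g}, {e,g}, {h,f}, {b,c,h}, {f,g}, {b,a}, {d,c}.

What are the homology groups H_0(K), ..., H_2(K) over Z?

Order the vertices as a < b < c < d < e < f < g < h. Listing each simplex with vertices in this order, K has dimension 2 with simplices:

  0-simplices (8): a, b, c, d, e, f, g, h
  1-simplices (10): ab, bc, bg, bh, cd, ch, de, eg, fg, fh
  2-simplices (1): bch

giving chain groups C_0 ≅ Z^8, C_1 ≅ Z^10, C_2 ≅ Z^1.

∂_1: C_1 → C_0 is given by ∂[p,q] = [q] − [p].
This gives a 8×10 integer matrix of rank 7; reducing to Smith normal form yields diagonal entries (1,1,1,1,1,1,1).

∂_2: C_2 → C_1 acts by ∂[p,q,r] = [q,r] − [p,r] + [p,q]. For instance
  ∂bch = ch − bh + bc.
This gives a 10×1 integer matrix of rank 1; reducing to Smith normal form yields diagonal entries (1).

Computing H_k = (kernel of ∂_k) / (image of ∂_{k+1}):

  H_0: rank C_0 − rank ∂_1 = 8 − 7 = 1, and the invariant factors of ∂_1 are all 1, so H_0 = Z.
  H_1: rank ker ∂_1 − rank ∂_2 = (10 − 7) − 1 = 2, and the invariant factors of ∂_2 are all 1, so H_1 = Z^2.
  H_2: rank ker ∂_2 − rank ∂_3 = (1 − 1) − 0 = 0, and there is no ∂_3, so H_2 = 0.

As a check, the Euler characteristic is 8 − 10 + 1 = -1, which agrees with 1 − 2 + 0 = -1.

H_0 ≅ Z,  H_1 ≅ Z^2,  H_2 = 0.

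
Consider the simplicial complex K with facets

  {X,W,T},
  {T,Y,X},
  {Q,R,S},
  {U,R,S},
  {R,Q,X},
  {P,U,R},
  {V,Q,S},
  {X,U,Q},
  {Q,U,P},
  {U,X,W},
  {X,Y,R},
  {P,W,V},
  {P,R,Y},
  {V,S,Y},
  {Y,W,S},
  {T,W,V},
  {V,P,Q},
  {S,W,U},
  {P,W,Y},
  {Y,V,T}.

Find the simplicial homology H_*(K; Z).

H_0 ≅ Z,  H_1 ≅ Z ⊕ Z/2Z,  H_2 = 0.

Order the vertices as P < Q < R < S < T < U < V < W < X < Y. Listing each simplex with vertices in this order, K has dimension 2 with simplices:

  0-simplices (10): P, Q, R, S, T, U, V, W, X, Y
  1-simplices (30): PQ, PR, PU, PV, PW, PY, QR, QS, QU, QV, QX, RS, RU, RX, RY, SU, SV, SW, SY, TV, TW, TX, TY, UW, UX, VW, VY, WX, WY, XY
  2-simplices (20): PQU, PQV, PRU, PRY, PVW, PWY, QRS, QRX, QSV, QUX, RSU, RXY, SUW, SVY, SWY, TVW, TVY, TWX, TXY, UWX

so the chain groups are C_0 ≅ Z^10, C_1 ≅ Z^30, C_2 ≅ Z^20.

Boundary ∂_1: C_1 → C_0 sends each edge [p,q] (with p < q) to q − p. For instance
  ∂TW = W − T.
This gives a 10×30 integer matrix of rank 9; reducing to Smith normal form yields diagonal entries (1,1,1,1,1,1,1,1,1).

Boundary ∂_2: C_2 → C_1 sends each 2-simplex [p,q,r] to [q,r] − [p,r] + [p,q]. For instance
  ∂SUW = UW − SW + SU,
  ∂PRY = RY − PY + PR.
The resulting 30×20 matrix has rank 20, and its Smith normal form has invariant factors (1,1,1,1,1,1,1,1,1,1,1,1,1,1,1,1,1,1,1,2).

Computing H_k = (kernel of ∂_k) / (image of ∂_{k+1}):

  H_0: rank C_0 − rank ∂_1 = 10 − 9 = 1, and the invariant factors of ∂_1 are all 1, so H_0 = Z.
  H_1: rank ker ∂_1 − rank ∂_2 = (30 − 9) − 20 = 1, and ∂_2 has invariant factor 2 > 1, so H_1 = Z ⊕ Z/2Z.
  H_2: rank ker ∂_2 − rank ∂_3 = (20 − 20) − 0 = 0, and there is no ∂_3, so H_2 = 0.

As a check, the Euler characteristic is 10 − 30 + 20 = 0, which agrees with 1 − 1 + 0 = 0.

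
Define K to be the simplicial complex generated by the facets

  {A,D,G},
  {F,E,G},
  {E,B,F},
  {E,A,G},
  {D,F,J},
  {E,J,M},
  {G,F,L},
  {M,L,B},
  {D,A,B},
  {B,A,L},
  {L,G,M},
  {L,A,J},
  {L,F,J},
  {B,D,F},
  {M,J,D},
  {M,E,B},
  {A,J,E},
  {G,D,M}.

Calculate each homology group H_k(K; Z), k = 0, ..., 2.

H_0 = Z,  H_1 = Z^2,  H_2 = Z.

We work with the vertex ordering A < B < D < E < F < G < J < L < M. The simplices of K, each written with vertices in increasing order, are:

  0-simplices (9): A, B, D, E, F, G, J, L, M
  1-simplices (27): AB, AD, AE, AG, AJ, AL, BD, BE, BF, BL, BM, DF, DG, DJ, DM, EF, EG, EJ, EM, FG, FJ, FL, GL, GM, JL, JM, LM
  2-simplices (18): ABD, ABL, ADG, AEG, AEJ, AJL, BDF, BEF, BEM, BLM, DFJ, DGM, DJM, EFG, EJM, FGL, FJL, GLM

so the chain groups are C_0 ≅ Z^9, C_1 ≅ Z^27, C_2 ≅ Z^18.

Boundary ∂_1: C_1 → C_0 is given by ∂[p,q] = [q] − [p]. For instance
  ∂EM = M − E.
The resulting 9×27 matrix has rank 8, and its Smith normal form has invariant factors (1,1,1,1,1,1,1,1).

∂_2: C_2 → C_1 sends each 2-simplex [p,q,r] to [q,r] − [p,r] + [p,q]. For instance
  ∂BEM = EM − BM + BE,
  ∂ABD = BD − AD + AB.
The 27×18 boundary matrix has rank 17 and Smith normal form diag(1,1,1,1,1,1,1,1,1,1,1,1,1,1,1,1,1).

Now H_k = ker ∂_k / im ∂_{k+1}, so:

  H_0: rank C_0 − rank ∂_1 = 9 − 8 = 1, and the invariant factors of ∂_1 are all 1, so H_0 = Z.
  H_1: rank ker ∂_1 − rank ∂_2 = (27 − 8) − 17 = 2, and the invariant factors of ∂_2 are all 1, so H_1 = Z^2.
  H_2: rank ker ∂_2 − rank ∂_3 = (18 − 17) − 0 = 1, and there is no ∂_3, so H_2 = Z.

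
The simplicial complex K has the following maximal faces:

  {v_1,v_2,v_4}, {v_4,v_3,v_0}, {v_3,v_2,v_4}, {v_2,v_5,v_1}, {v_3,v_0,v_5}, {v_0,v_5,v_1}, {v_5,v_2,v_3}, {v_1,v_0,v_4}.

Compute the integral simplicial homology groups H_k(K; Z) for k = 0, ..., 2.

H_0 ≅ Z,  H_1 = 0,  H_2 ≅ Z.

Fix the vertex order v_0 < v_1 < v_2 < v_3 < v_4 < v_5 and write every simplex with vertices in increasing order. Then dim K = 2 and the simplices of K are:

  0-simplices (6): [v_0], [v_1], [v_2], [v_3], [v_4], [v_5]
  1-simplices (12): [v_0,v_1], [v_0,v_3], [v_0,v_4], [v_0,v_5], [v_1,v_2], [v_1,v_4], [v_1,v_5], [v_2,v_3], [v_2,v_4], [v_2,v_5], [v_3,v_4], [v_3,v_5]
  2-simplices (8): [v_0,v_1,v_4], [v_0,v_1,v_5], [v_0,v_3,v_4], [v_0,v_3,v_5], [v_1,v_2,v_4], [v_1,v_2,v_5], [v_2,v_3,v_4], [v_2,v_3,v_5]

Hence C_0 ≅ Z^6, C_1 ≅ Z^12, C_2 ≅ Z^8.

The boundary map ∂_1: C_1 → C_0 maps an edge to its endpoints' difference, ∂[p,q] = q − p. For instance
  ∂[v_2,v_5] = [v_5] − [v_2].
The 6×12 boundary matrix has rank 5 and Smith normal form diag(1,1,1,1,1).

The boundary map ∂_2: C_2 → C_1 maps a triangle to the signed sum of its edges. For instance
  ∂[v_0,v_3,v_4] = [v_3,v_4] − [v_0,v_4] + [v_0,v_3],
  ∂[v_1,v_2,v_4] = [v_2,v_4] − [v_1,v_4] + [v_1,v_2].
The resulting 12×8 matrix has rank 7, and its Smith normal form has invariant factors (1,1,1,1,1,1,1).

Reading off H_k = ker ∂_k / im ∂_{k+1}:

  H_0: rank C_0 − rank ∂_1 = 6 − 5 = 1, and the invariant factors of ∂_1 are all 1, so H_0 ≅ Z.
  H_1: rank ker ∂_1 − rank ∂_2 = (12 − 5) − 7 = 0, and the invariant factors of ∂_2 are all 1, so H_1 ≅ 0.
  H_2: rank ker ∂_2 − rank ∂_3 = (8 − 7) − 0 = 1, and there is no ∂_3, so H_2 ≅ Z.

As a check, the Euler characteristic is 6 − 12 + 8 = 2, which agrees with 1 − 0 + 1 = 2.
(K is a triangulation of the 2-sphere S^2.)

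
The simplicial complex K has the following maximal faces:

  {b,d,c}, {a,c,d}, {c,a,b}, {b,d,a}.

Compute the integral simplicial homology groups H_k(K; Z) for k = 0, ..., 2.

H_0 = Z,  H_1 = 0,  H_2 = Z.

K has 4 vertices, 6 edges, 4 triangles.
rank ∂_0 = 0, rank ∂_1 = 3 ⇒ b_0 = 4 − 0 − 3 = 1; all invariant factors of ∂_1 are 1 so no torsion. So H_0 ≅ Z.
rank ∂_1 = 3, rank ∂_2 = 3 ⇒ b_1 = 6 − 3 − 3 = 0; all invariant factors of ∂_2 are 1 so no torsion. So H_1 ≅ 0.
rank ∂_2 = 3, rank ∂_3 = 0 ⇒ b_2 = 4 − 3 − 0 = 1. So H_2 ≅ Z.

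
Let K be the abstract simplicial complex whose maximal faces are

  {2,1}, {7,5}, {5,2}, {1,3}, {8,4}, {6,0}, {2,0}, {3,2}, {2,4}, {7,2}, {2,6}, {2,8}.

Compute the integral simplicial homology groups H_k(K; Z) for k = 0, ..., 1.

H_0 ≅ Z,  H_1 ≅ Z^4.

K has 9 vertices, 12 edges.
rank ∂_0 = 0, rank ∂_1 = 8 ⇒ b_0 = 9 − 0 − 8 = 1; all invariant factors of ∂_1 are 1 so no torsion. So H_0 ≅ Z.
rank ∂_1 = 8, rank ∂_2 = 0 ⇒ b_1 = 12 − 8 − 0 = 4. So H_1 ≅ Z^4.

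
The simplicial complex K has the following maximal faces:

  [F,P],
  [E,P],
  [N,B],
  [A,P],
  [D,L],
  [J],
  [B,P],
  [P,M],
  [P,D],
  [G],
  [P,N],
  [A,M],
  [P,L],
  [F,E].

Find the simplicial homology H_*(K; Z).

Order the vertices as A < B < D < E < F < G < J < L < M < N < P. Listing each simplex with vertices in this order, K has dimension 1 with simplices:

  0-simplices (11): A, B, D, E, F, G, J, L, M, N, P
  1-simplices (12): AM, AP, BN, BP, DL, DP, EF, EP, FP, LP, MP, NP

giving chain groups C_0 ≅ Z^11, C_1 ≅ Z^12.

Boundary ∂_1: C_1 → C_0 is given by ∂[p,q] = [q] − [p]. For instance
  ∂DL = L − D.
The 11×12 boundary matrix has rank 8 and Smith normal form diag(1,1,1,1,1,1,1,1).

From H_k ≅ ker(∂_k) / im(∂_{k+1}) we obtain:

  H_0: rank C_0 − rank ∂_1 = 11 − 8 = 3, and the invariant factors of ∂_1 are all 1, so H_0 = Z^3.
  H_1: rank ker ∂_1 − rank ∂_2 = (12 − 8) − 0 = 4, and there is no ∂_2, so H_1 = Z^4.

As a check, the Euler characteristic is 11 − 12 = -1, which agrees with 3 − 4 = -1.

H_0 ≅ Z^3,  H_1 ≅ Z^4.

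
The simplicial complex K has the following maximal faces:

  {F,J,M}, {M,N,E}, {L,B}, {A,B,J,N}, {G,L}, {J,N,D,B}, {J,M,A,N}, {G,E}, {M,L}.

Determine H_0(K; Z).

We work with the vertex ordering A < B < D < E < F < G < J < L < M < N. The simplices of K, each written with vertices in increasing order, are:

  0-simplices (10): A, B, D, E, F, G, J, L, M, N
  1-simplices (20): AB, AJ, AM, AN, BD, BJ, BL, BN, DJ, DN, EG, EM, EN, FJ, FM, GL, JM, JN, LM, MN
  2-simplices (12): ABJ, ABN, AJM, AJN, AMN, BDJ, BDN, BJN, DJN, EMN, FJM, JMN
  3-simplices (3): ABJN, AJMN, BDJN

so the chain groups are C_0 ≅ Z^10, C_1 ≅ Z^20, C_2 ≅ Z^12, C_3 ≅ Z^3.

The boundary map ∂_1: C_1 → C_0 is given by ∂[p,q] = [q] − [p]. For instance
  ∂BJ = J − B.
As a 10×20 matrix over Z this has rank 9, with invariant factors (1,1,1,1,1,1,1,1,1).

∂_2: C_2 → C_1 sends each 2-simplex [p,q,r] to [q,r] − [p,r] + [p,q]. For instance
  ∂BDN = DN − BN + BD,
  ∂AJN = JN − AN + AJ.
The resulting 20×12 matrix has rank 9, and its Smith normal form has invariant factors (1,1,1,1,1,1,1,1,1).

Boundary ∂_3: C_3 → C_2 sends each 3-simplex σ to the alternating sum Σ_i (−1)^i (σ with its i-th vertex removed). For instance
  ∂ABJN = BJN − AJN + ABN − ABJ,
  ∂AJMN = JMN − AMN + AJN − AJM.
The resulting 12×3 matrix has rank 3, and its Smith normal form has invariant factors (1,1,1).

From H_k ≅ ker(∂_k) / im(∂_{k+1}) we obtain:

  H_0: rank C_0 − rank ∂_1 = 10 − 9 = 1, and the invariant factors of ∂_1 are all 1, so H_0 ≅ Z.

H_0 ≅ Z.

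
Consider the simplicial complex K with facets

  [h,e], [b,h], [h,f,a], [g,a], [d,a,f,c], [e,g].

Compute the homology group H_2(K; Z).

We work with the vertex ordering a < b < c < d < e < f < g < h. The simplices of K, each written with vertices in increasing order, are:

  0-simplices (8): a, b, c, d, e, f, g, h
  1-simplices (12): ac, ad, af, ag, ah, bh, cd, cf, df, eg, eh, fh
  2-simplices (5): acd, acf, adf, afh, cdf
  3-simplices (1): acdf

Hence C_0 ≅ Z^8, C_1 ≅ Z^12, C_2 ≅ Z^5, C_3 ≅ Z^1.

The boundary map ∂_1: C_1 → C_0 sends each edge [p,q] (with p < q) to q − p. For instance
  ∂ah = h − a.
This gives a 8×12 integer matrix of rank 7; reducing to Smith normal form yields diagonal entries (1,1,1,1,1,1,1).

Boundary ∂_2: C_2 → C_1 acts by ∂[p,q,r] = [q,r] − [p,r] + [p,q]. For instance
  ∂cdf = df − cf + cd,
  ∂afh = fh − ah + af.
As a 12×5 matrix over Z this has rank 4, with invariant factors (1,1,1,1).

Boundary ∂_3: C_3 → C_2 sends each 3-simplex σ to the alternating sum Σ_i (−1)^i (σ with its i-th vertex removed). For instance
  ∂acdf = cdf − adf + acf − acd.
As a 5×1 matrix over Z this has rank 1, with invariant factors (1).

Now H_k = ker ∂_k / im ∂_{k+1}, so:

  H_2: rank ker ∂_2 − rank ∂_3 = (5 − 4) − 1 = 0, and the invariant factors of ∂_3 are all 1, so H_2 ≅ 0.

H_2 = 0.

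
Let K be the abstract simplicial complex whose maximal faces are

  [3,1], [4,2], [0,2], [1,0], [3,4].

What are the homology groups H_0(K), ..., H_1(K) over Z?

H_0 ≅ Z,  H_1 ≅ Z.

Take the total order 0 < 1 < 2 < 3 < 4 on the vertex set. Then K (dimension 1) consists of the simplices:

  0-simplices (5): [0], [1], [2], [3], [4]
  1-simplices (5): [0,1], [0,2], [1,3], [2,4], [3,4]

so the chain groups are C_0 ≅ Z^5, C_1 ≅ Z^5.

∂_1: C_1 → C_0 maps an edge to its endpoints' difference, ∂[p,q] = q − p.
As a 5×5 matrix over Z this has rank 4, with invariant factors (1,1,1,1).

Computing H_k = (kernel of ∂_k) / (image of ∂_{k+1}):

  H_0: rank C_0 − rank ∂_1 = 5 − 4 = 1, and the invariant factors of ∂_1 are all 1, so H_0 ≅ Z.
  H_1: rank ker ∂_1 − rank ∂_2 = (5 − 4) − 0 = 1, and there is no ∂_2, so H_1 ≅ Z.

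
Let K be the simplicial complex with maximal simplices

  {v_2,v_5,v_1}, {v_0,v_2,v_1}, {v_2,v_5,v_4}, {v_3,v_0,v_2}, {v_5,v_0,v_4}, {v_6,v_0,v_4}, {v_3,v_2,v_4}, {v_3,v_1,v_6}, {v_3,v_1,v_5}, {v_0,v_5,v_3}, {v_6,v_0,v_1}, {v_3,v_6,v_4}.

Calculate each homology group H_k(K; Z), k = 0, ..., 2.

H_0 ≅ Z,  H_1 ≅ Z/2,  H_2 = 0.

Take the total order v_0 < v_1 < v_2 < v_3 < v_4 < v_5 < v_6 on the vertex set. Then K (dimension 2) consists of the simplices:

  0-simplices (7): [v_0], [v_1], [v_2], [v_3], [v_4], [v_5], [v_6]
  1-simplices (18): (18 of them)
  2-simplices (12): (12 of them)

Hence C_0 ≅ Z^7, C_1 ≅ Z^18, C_2 ≅ Z^12.

The boundary map ∂_1: C_1 → C_0 is given by ∂[p,q] = [q] − [p]. For instance
  ∂[v_3,v_5] = [v_5] − [v_3].
The 7×18 boundary matrix has rank 6 and Smith normal form diag(1,1,1,1,1,1).

Boundary ∂_2: C_2 → C_1 maps a triangle to the signed sum of its edges. For instance
  ∂[v_0,v_3,v_5] = [v_3,v_5] − [v_0,v_5] + [v_0,v_3],
  ∂[v_0,v_4,v_5] = [v_4,v_5] − [v_0,v_5] + [v_0,v_4].
The 18×12 boundary matrix has rank 12 and Smith normal form diag(1,1,1,1,1,1,1,1,1,1,1,2).

Now H_k = ker ∂_k / im ∂_{k+1}, so:

  H_0: rank C_0 − rank ∂_1 = 7 − 6 = 1, and the invariant factors of ∂_1 are all 1, so H_0 = Z.
  H_1: rank ker ∂_1 − rank ∂_2 = (18 − 6) − 12 = 0, and ∂_2 has invariant factor 2 > 1, so H_1 = Z/2.
  H_2: rank ker ∂_2 − rank ∂_3 = (12 − 12) − 0 = 0, and there is no ∂_3, so H_2 = 0.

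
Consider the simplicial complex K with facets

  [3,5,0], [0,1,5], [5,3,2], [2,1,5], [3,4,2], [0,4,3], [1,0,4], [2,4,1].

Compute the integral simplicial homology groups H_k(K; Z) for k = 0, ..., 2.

H_0 ≅ Z,  H_1 = 0,  H_2 ≅ Z.

Take the total order 0 < 1 < 2 < 3 < 4 < 5 on the vertex set. Then K (dimension 2) consists of the simplices:

  0-simplices (6): [0], [1], [2], [3], [4], [5]
  1-simplices (12): [0,1], [0,3], [0,4], [0,5], [1,2], [1,4], [1,5], [2,3], [2,4], [2,5], [3,4], [3,5]
  2-simplices (8): [0,1,4], [0,1,5], [0,3,4], [0,3,5], [1,2,4], [1,2,5], [2,3,4], [2,3,5]

Hence C_0 ≅ Z^6, C_1 ≅ Z^12, C_2 ≅ Z^8.

Boundary ∂_1: C_1 → C_0 maps an edge to its endpoints' difference, ∂[p,q] = q − p.
The resulting 6×12 matrix has rank 5, and its Smith normal form has invariant factors (1,1,1,1,1).

The boundary map ∂_2: C_2 → C_1 maps a triangle to the signed sum of its edges. For instance
  ∂[0,1,5] = [1,5] − [0,5] + [0,1],
  ∂[0,3,4] = [3,4] − [0,4] + [0,3].
This gives a 12×8 integer matrix of rank 7; reducing to Smith normal form yields diagonal entries (1,1,1,1,1,1,1).

Now H_k = ker ∂_k / im ∂_{k+1}, so:

  H_0: rank C_0 − rank ∂_1 = 6 − 5 = 1, and the invariant factors of ∂_1 are all 1, so H_0 = Z.
  H_1: rank ker ∂_1 − rank ∂_2 = (12 − 5) − 7 = 0, and the invariant factors of ∂_2 are all 1, so H_1 = 0.
  H_2: rank ker ∂_2 − rank ∂_3 = (8 − 7) − 0 = 1, and there is no ∂_3, so H_2 = Z.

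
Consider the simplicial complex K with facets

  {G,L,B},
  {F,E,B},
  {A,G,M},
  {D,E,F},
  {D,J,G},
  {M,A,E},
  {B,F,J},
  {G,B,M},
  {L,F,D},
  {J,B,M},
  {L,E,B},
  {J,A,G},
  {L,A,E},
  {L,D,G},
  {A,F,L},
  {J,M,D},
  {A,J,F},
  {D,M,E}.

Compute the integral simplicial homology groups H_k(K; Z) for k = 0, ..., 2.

Take the total order A < B < D < E < F < G < J < L < M on the vertex set. Then K (dimension 2) consists of the simplices:

  0-simplices (9): A, B, D, E, F, G, J, L, M
  1-simplices (27): AE, AF, AG, AJ, AL, AM, BE, BF, BG, BJ, BL, BM, DE, DF, DG, DJ, DL, DM, EF, EL, EM, FJ, FL, GJ, GL, GM, JM
  2-simplices (18): AEL, AEM, AFJ, AFL, AGJ, AGM, BEF, BEL, BFJ, BGL, BGM, BJM, DEF, DEM, DFL, DGJ, DGL, DJM

Hence C_0 ≅ Z^9, C_1 ≅ Z^27, C_2 ≅ Z^18.

∂_1: C_1 → C_0 is given by ∂[p,q] = [q] − [p].
The resulting 9×27 matrix has rank 8, and its Smith normal form has invariant factors (1,1,1,1,1,1,1,1).

∂_2: C_2 → C_1 maps a triangle to the signed sum of its edges. For instance
  ∂DGL = GL − DL + DG,
  ∂BEL = EL − BL + BE.
As a 27×18 matrix over Z this has rank 18, with invariant factors (1,1,1,1,1,1,1,1,1,1,1,1,1,1,1,1,1,2).

Computing H_k = (kernel of ∂_k) / (image of ∂_{k+1}):

  H_0: rank C_0 − rank ∂_1 = 9 − 8 = 1, and the invariant factors of ∂_1 are all 1, so H_0 = Z.
  H_1: rank ker ∂_1 − rank ∂_2 = (27 − 8) − 18 = 1, and ∂_2 has invariant factor 2 > 1, so H_1 = Z ⊕ Z/2.
  H_2: rank ker ∂_2 − rank ∂_3 = (18 − 18) − 0 = 0, and there is no ∂_3, so H_2 = 0.

H_0 ≅ Z,  H_1 ≅ Z ⊕ Z/2,  H_2 = 0.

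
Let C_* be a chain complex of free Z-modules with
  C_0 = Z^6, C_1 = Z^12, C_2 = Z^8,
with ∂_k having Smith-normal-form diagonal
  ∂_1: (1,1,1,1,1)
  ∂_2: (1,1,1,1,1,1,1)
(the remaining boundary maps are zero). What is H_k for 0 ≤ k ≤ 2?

H_0 ≅ Z,  H_1 = 0,  H_2 ≅ Z.

H_0: b_0 = 6 − 0 − 5 = 1; torsion from ∂_1 factors > 1: none. So H_0 ≅ Z.
H_1: b_1 = 12 − 5 − 7 = 0; torsion from ∂_2 factors > 1: none. So H_1 ≅ 0.
H_2: b_2 = 8 − 7 − 0 = 1; torsion from ∂_3 factors > 1: none. So H_2 ≅ Z.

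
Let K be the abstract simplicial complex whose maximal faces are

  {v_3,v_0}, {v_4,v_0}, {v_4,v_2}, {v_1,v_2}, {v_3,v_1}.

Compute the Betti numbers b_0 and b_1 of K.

b_0 = 1, b_1 = 1.

We work with the vertex ordering v_0 < v_1 < v_2 < v_3 < v_4. The simplices of K, each written with vertices in increasing order, are:

  0-simplices (5): [v_0], [v_1], [v_2], [v_3], [v_4]
  1-simplices (5): [v_0,v_3], [v_0,v_4], [v_1,v_2], [v_1,v_3], [v_2,v_4]

Hence C_0 ≅ Z^5, C_1 ≅ Z^5.

The boundary map ∂_1: C_1 → C_0 sends each edge [p,q] (with p < q) to q − p. For instance
  ∂[v_1,v_2] = [v_2] − [v_1].
The resulting 5×5 matrix has rank 4, and its Smith normal form has invariant factors (1,1,1,1).

Now H_k = ker ∂_k / im ∂_{k+1}, so:

  H_0: rank C_0 − rank ∂_1 = 5 − 4 = 1, and the invariant factors of ∂_1 are all 1, so H_0 ≅ Z.
  H_1: rank ker ∂_1 − rank ∂_2 = (5 − 4) − 0 = 1, and there is no ∂_2, so H_1 ≅ Z.

As a check, the Euler characteristic is 5 − 5 = 0, which agrees with 1 − 1 = 0.

Hence the Betti numbers are b_0 = 1, b_1 = 1.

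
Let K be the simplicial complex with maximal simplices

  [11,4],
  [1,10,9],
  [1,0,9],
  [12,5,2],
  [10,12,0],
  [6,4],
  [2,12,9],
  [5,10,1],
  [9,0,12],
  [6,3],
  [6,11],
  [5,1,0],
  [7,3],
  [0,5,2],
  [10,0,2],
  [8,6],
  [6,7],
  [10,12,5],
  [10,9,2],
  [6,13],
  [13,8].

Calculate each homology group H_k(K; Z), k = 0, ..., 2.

H_0 = Z^2,  H_1 = Z^3 ⊕ Z/2Z,  H_2 = 0.

Fix the vertex order 0 < 1 < 2 < 3 < 4 < 5 < 6 < 7 < 8 < 9 < 10 < 11 < 12 < 13 and write every simplex with vertices in increasing order. Then dim K = 2 and the simplices of K are:

  0-simplices (14): [0], [1], [2], [3], [4], [5], [6], [7], [8], [9], [10], [11], [12], [13]
  1-simplices (27): (27 of them)
  2-simplices (12): [0,1,5], [0,1,9], [0,2,5], [0,2,10], [0,9,12], [0,10,12], [1,5,10], [1,9,10], [2,5,12], [2,9,10], [2,9,12], [5,10,12]

Hence C_0 ≅ Z^14, C_1 ≅ Z^27, C_2 ≅ Z^12.

The boundary map ∂_1: C_1 → C_0 maps an edge to its endpoints' difference, ∂[p,q] = q − p. For instance
  ∂[9,12] = [12] − [9].
The 14×27 boundary matrix has rank 12 and Smith normal form diag(1,1,1,1,1,1,1,1,1,1,1,1).

The boundary map ∂_2: C_2 → C_1 sends each 2-simplex [p,q,r] to [q,r] − [p,r] + [p,q]. For instance
  ∂[5,10,12] = [10,12] − [5,12] + [5,10],
  ∂[0,10,12] = [10,12] − [0,12] + [0,10].
As a 27×12 matrix over Z this has rank 12, with invariant factors (1,1,1,1,1,1,1,1,1,1,1,2).

Reading off H_k = ker ∂_k / im ∂_{k+1}:

  H_0: rank C_0 − rank ∂_1 = 14 − 12 = 2, and the invariant factors of ∂_1 are all 1, so H_0 = Z^2.
  H_1: rank ker ∂_1 − rank ∂_2 = (27 − 12) − 12 = 3, and ∂_2 has invariant factor 2 > 1, so H_1 = Z^3 ⊕ Z/2Z.
  H_2: rank ker ∂_2 − rank ∂_3 = (12 − 12) − 0 = 0, and there is no ∂_3, so H_2 = 0.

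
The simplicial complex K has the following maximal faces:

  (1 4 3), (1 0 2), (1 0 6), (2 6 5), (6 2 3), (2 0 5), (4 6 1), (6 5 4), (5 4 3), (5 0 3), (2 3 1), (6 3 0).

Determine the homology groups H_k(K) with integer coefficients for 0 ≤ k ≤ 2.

H_0 ≅ Z,  H_1 ≅ Z/2Z,  H_2 = 0.

Take the total order 0 < 1 < 2 < 3 < 4 < 5 < 6 on the vertex set. Then K (dimension 2) consists of the simplices:

  0-simplices (7): [0], [1], [2], [3], [4], [5], [6]
  1-simplices (18): [0,1], [0,2], [0,3], [0,5], [0,6], [1,2], [1,3], [1,4], [1,6], [2,3], [2,5], [2,6], [3,4], [3,5], [3,6], [4,5], [4,6], [5,6]
  2-simplices (12): [0,1,2], [0,1,6], [0,2,5], [0,3,5], [0,3,6], [1,2,3], [1,3,4], [1,4,6], [2,3,6], [2,5,6], [3,4,5], [4,5,6]

Hence C_0 ≅ Z^7, C_1 ≅ Z^18, C_2 ≅ Z^12.

Boundary ∂_1: C_1 → C_0 is given by ∂[p,q] = [q] − [p].
As a 7×18 matrix over Z this has rank 6, with invariant factors (1,1,1,1,1,1).

Boundary ∂_2: C_2 → C_1 maps a triangle to the signed sum of its edges. For instance
  ∂[4,5,6] = [5,6] − [4,6] + [4,5],
  ∂[0,2,5] = [2,5] − [0,5] + [0,2].
The 18×12 boundary matrix has rank 12 and Smith normal form diag(1,1,1,1,1,1,1,1,1,1,1,2).

Computing H_k = (kernel of ∂_k) / (image of ∂_{k+1}):

  H_0: rank C_0 − rank ∂_1 = 7 − 6 = 1, and the invariant factors of ∂_1 are all 1, so H_0 = Z.
  H_1: rank ker ∂_1 − rank ∂_2 = (18 − 6) − 12 = 0, and ∂_2 has invariant factor 2 > 1, so H_1 = Z/2Z.
  H_2: rank ker ∂_2 − rank ∂_3 = (12 − 12) − 0 = 0, and there is no ∂_3, so H_2 = 0.

(K is a triangulation of the real projective plane RP^2.)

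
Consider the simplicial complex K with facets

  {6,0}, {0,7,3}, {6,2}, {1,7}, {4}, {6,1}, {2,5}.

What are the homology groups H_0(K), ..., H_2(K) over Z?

H_0 ≅ Z^2,  H_1 ≅ Z,  H_2 = 0.

Take the total order 0 < 1 < 2 < 3 < 4 < 5 < 6 < 7 on the vertex set. Then K (dimension 2) consists of the simplices:

  0-simplices (8): [0], [1], [2], [3], [4], [5], [6], [7]
  1-simplices (8): [0,3], [0,6], [0,7], [1,6], [1,7], [2,5], [2,6], [3,7]
  2-simplices (1): [0,3,7]

so the chain groups are C_0 ≅ Z^8, C_1 ≅ Z^8, C_2 ≅ Z^1.

Boundary ∂_1: C_1 → C_0 sends each edge [p,q] (with p < q) to q − p. For instance
  ∂[0,6] = [6] − [0].
As a 8×8 matrix over Z this has rank 6, with invariant factors (1,1,1,1,1,1).

The boundary map ∂_2: C_2 → C_1 maps a triangle to the signed sum of its edges. For instance
  ∂[0,3,7] = [3,7] − [0,7] + [0,3].
The 8×1 boundary matrix has rank 1 and Smith normal form diag(1).

Reading off H_k = ker ∂_k / im ∂_{k+1}:

  H_0: rank C_0 − rank ∂_1 = 8 − 6 = 2, and the invariant factors of ∂_1 are all 1, so H_0 ≅ Z^2.
  H_1: rank ker ∂_1 − rank ∂_2 = (8 − 6) − 1 = 1, and the invariant factors of ∂_2 are all 1, so H_1 ≅ Z.
  H_2: rank ker ∂_2 − rank ∂_3 = (1 − 1) − 0 = 0, and there is no ∂_3, so H_2 ≅ 0.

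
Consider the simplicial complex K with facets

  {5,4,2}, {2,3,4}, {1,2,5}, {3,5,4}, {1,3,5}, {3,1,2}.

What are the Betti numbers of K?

b_0 = 1, b_1 = 0, b_2 = 1.

We work with the vertex ordering 1 < 2 < 3 < 4 < 5. The simplices of K, each written with vertices in increasing order, are:

  0-simplices (5): [1], [2], [3], [4], [5]
  1-simplices (9): [1,2], [1,3], [1,5], [2,3], [2,4], [2,5], [3,4], [3,5], [4,5]
  2-simplices (6): [1,2,3], [1,2,5], [1,3,5], [2,3,4], [2,4,5], [3,4,5]

so the chain groups are C_0 ≅ Z^5, C_1 ≅ Z^9, C_2 ≅ Z^6.

The boundary map ∂_1: C_1 → C_0 sends each edge [p,q] (with p < q) to q − p.
The resulting 5×9 matrix has rank 4, and its Smith normal form has invariant factors (1,1,1,1).

∂_2: C_2 → C_1 acts by ∂[p,q,r] = [q,r] − [p,r] + [p,q]. For instance
  ∂[2,3,4] = [3,4] − [2,4] + [2,3],
  ∂[2,4,5] = [4,5] − [2,5] + [2,4].
The 9×6 boundary matrix has rank 5 and Smith normal form diag(1,1,1,1,1).

Computing H_k = (kernel of ∂_k) / (image of ∂_{k+1}):

  H_0: rank C_0 − rank ∂_1 = 5 − 4 = 1, and the invariant factors of ∂_1 are all 1, so H_0 = Z.
  H_1: rank ker ∂_1 − rank ∂_2 = (9 − 4) − 5 = 0, and the invariant factors of ∂_2 are all 1, so H_1 = 0.
  H_2: rank ker ∂_2 − rank ∂_3 = (6 − 5) − 0 = 1, and there is no ∂_3, so H_2 = Z.

Hence the Betti numbers are b_0 = 1, b_1 = 0, b_2 = 1.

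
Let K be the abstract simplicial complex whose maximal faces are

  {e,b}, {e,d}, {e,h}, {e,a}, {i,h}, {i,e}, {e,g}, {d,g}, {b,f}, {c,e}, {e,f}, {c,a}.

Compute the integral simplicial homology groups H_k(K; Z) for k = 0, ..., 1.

H_0 ≅ Z,  H_1 ≅ Z^4.

Fix the vertex order a < b < c < d < e < f < g < h < i and write every simplex with vertices in increasing order. Then dim K = 1 and the simplices of K are:

  0-simplices (9): a, b, c, d, e, f, g, h, i
  1-simplices (12): ac, ae, be, bf, ce, de, dg, ef, eg, eh, ei, hi

giving chain groups C_0 ≅ Z^9, C_1 ≅ Z^12.

∂_1: C_1 → C_0 sends each edge [p,q] (with p < q) to q − p. For instance
  ∂bf = f − b.
The 9×12 boundary matrix has rank 8 and Smith normal form diag(1,1,1,1,1,1,1,1).

Computing H_k = (kernel of ∂_k) / (image of ∂_{k+1}):

  H_0: rank C_0 − rank ∂_1 = 9 − 8 = 1, and the invariant factors of ∂_1 are all 1, so H_0 ≅ Z.
  H_1: rank ker ∂_1 − rank ∂_2 = (12 − 8) − 0 = 4, and there is no ∂_2, so H_1 ≅ Z^4.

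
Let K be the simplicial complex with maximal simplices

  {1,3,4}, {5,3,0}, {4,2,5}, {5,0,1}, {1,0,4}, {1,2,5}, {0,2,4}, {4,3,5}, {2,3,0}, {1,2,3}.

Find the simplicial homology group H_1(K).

H_1 ≅ Z/2Z.

We work with the vertex ordering 0 < 1 < 2 < 3 < 4 < 5. The simplices of K, each written with vertices in increasing order, are:

  0-simplices (6): [0], [1], [2], [3], [4], [5]
  1-simplices (15): [0,1], [0,2], [0,3], [0,4], [0,5], [1,2], [1,3], [1,4], [1,5], [2,3], [2,4], [2,5], [3,4], [3,5], [4,5]
  2-simplices (10): [0,1,4], [0,1,5], [0,2,3], [0,2,4], [0,3,5], [1,2,3], [1,2,5], [1,3,4], [2,4,5], [3,4,5]

giving chain groups C_0 ≅ Z^6, C_1 ≅ Z^15, C_2 ≅ Z^10.

The boundary map ∂_1: C_1 → C_0 maps an edge to its endpoints' difference, ∂[p,q] = q − p.
The resulting 6×15 matrix has rank 5, and its Smith normal form has invariant factors (1,1,1,1,1).

Boundary ∂_2: C_2 → C_1 sends each 2-simplex [p,q,r] to [q,r] − [p,r] + [p,q]. For instance
  ∂[1,2,5] = [2,5] − [1,5] + [1,2],
  ∂[0,1,5] = [1,5] − [0,5] + [0,1].
The 15×10 boundary matrix has rank 10 and Smith normal form diag(1,1,1,1,1,1,1,1,1,2).

From H_k ≅ ker(∂_k) / im(∂_{k+1}) we obtain:

  H_1: rank ker ∂_1 − rank ∂_2 = (15 − 5) − 10 = 0, and ∂_2 has invariant factor 2 > 1, so H_1 ≅ Z/2Z.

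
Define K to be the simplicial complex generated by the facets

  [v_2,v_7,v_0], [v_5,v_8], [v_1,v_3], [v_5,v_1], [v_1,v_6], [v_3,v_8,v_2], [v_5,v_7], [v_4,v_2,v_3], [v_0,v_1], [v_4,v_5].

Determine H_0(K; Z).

Take the total order v_0 < v_1 < v_2 < v_3 < v_4 < v_5 < v_6 < v_7 < v_8 on the vertex set. Then K (dimension 2) consists of the simplices:

  0-simplices (9): [v_0], [v_1], [v_2], [v_3], [v_4], [v_5], [v_6], [v_7], [v_8]
  1-simplices (15): (15 of them)
  2-simplices (3): [v_0,v_2,v_7], [v_2,v_3,v_4], [v_2,v_3,v_8]

so the chain groups are C_0 ≅ Z^9, C_1 ≅ Z^15, C_2 ≅ Z^3.

∂_1: C_1 → C_0 maps an edge to its endpoints' difference, ∂[p,q] = q − p.
As a 9×15 matrix over Z this has rank 8, with invariant factors (1,1,1,1,1,1,1,1).

Boundary ∂_2: C_2 → C_1 maps a triangle to the signed sum of its edges. For instance
  ∂[v_2,v_3,v_4] = [v_3,v_4] − [v_2,v_4] + [v_2,v_3],
  ∂[v_0,v_2,v_7] = [v_2,v_7] − [v_0,v_7] + [v_0,v_2].
As a 15×3 matrix over Z this has rank 3, with invariant factors (1,1,1).

Now H_k = ker ∂_k / im ∂_{k+1}, so:

  H_0: rank C_0 − rank ∂_1 = 9 − 8 = 1, and the invariant factors of ∂_1 are all 1, so H_0 = Z.

H_0 = Z.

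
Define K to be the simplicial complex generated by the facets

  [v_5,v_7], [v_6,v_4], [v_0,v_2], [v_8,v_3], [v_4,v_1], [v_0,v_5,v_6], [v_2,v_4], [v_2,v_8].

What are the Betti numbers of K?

b_0 = 1, b_1 = 1, b_2 = 0.

We work with the vertex ordering v_0 < v_1 < v_2 < v_3 < v_4 < v_5 < v_6 < v_7 < v_8. The simplices of K, each written with vertices in increasing order, are:

  0-simplices (9): [v_0], [v_1], [v_2], [v_3], [v_4], [v_5], [v_6], [v_7], [v_8]
  1-simplices (10): [v_0,v_2], [v_0,v_5], [v_0,v_6], [v_1,v_4], [v_2,v_4], [v_2,v_8], [v_3,v_8], [v_4,v_6], [v_5,v_6], [v_5,v_7]
  2-simplices (1): [v_0,v_5,v_6]

giving chain groups C_0 ≅ Z^9, C_1 ≅ Z^10, C_2 ≅ Z^1.

∂_1: C_1 → C_0 is given by ∂[p,q] = [q] − [p]. For instance
  ∂[v_0,v_2] = [v_2] − [v_0].
This gives a 9×10 integer matrix of rank 8; reducing to Smith normal form yields diagonal entries (1,1,1,1,1,1,1,1).

Boundary ∂_2: C_2 → C_1 acts by ∂[p,q,r] = [q,r] − [p,r] + [p,q]. For instance
  ∂[v_0,v_5,v_6] = [v_5,v_6] − [v_0,v_6] + [v_0,v_5].
The resulting 10×1 matrix has rank 1, and its Smith normal form has invariant factors (1).

Reading off H_k = ker ∂_k / im ∂_{k+1}:

  H_0: rank C_0 − rank ∂_1 = 9 − 8 = 1, and the invariant factors of ∂_1 are all 1, so H_0 ≅ Z.
  H_1: rank ker ∂_1 − rank ∂_2 = (10 − 8) − 1 = 1, and the invariant factors of ∂_2 are all 1, so H_1 ≅ Z.
  H_2: rank ker ∂_2 − rank ∂_3 = (1 − 1) − 0 = 0, and there is no ∂_3, so H_2 ≅ 0.

Hence the Betti numbers are b_0 = 1, b_1 = 1, b_2 = 0.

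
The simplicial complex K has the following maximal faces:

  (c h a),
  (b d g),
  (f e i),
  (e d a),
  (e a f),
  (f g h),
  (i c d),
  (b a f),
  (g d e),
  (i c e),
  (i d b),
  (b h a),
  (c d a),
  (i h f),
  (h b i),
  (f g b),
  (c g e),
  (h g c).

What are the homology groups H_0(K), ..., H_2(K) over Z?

Order the vertices as a < b < c < d < e < f < g < h < i. Listing each simplex with vertices in this order, K has dimension 2 with simplices:

  0-simplices (9): a, b, c, d, e, f, g, h, i
  1-simplices (27): ab, ac, ad, ae, af, ah, bd, bf, bg, bh, bi, cd, ce, cg, ch, ci, de, dg, di, ef, eg, ei, fg, fh, fi, gh, hi
  2-simplices (18): abf, abh, acd, ach, ade, aef, bdg, bdi, bfg, bhi, cdi, ceg, cei, cgh, deg, efi, fgh, fhi

so the chain groups are C_0 ≅ Z^9, C_1 ≅ Z^27, C_2 ≅ Z^18.

Boundary ∂_1: C_1 → C_0 maps an edge to its endpoints' difference, ∂[p,q] = q − p. For instance
  ∂ci = i − c.
The 9×27 boundary matrix has rank 8 and Smith normal form diag(1,1,1,1,1,1,1,1).

Boundary ∂_2: C_2 → C_1 maps a triangle to the signed sum of its edges. For instance
  ∂ach = ch − ah + ac,
  ∂efi = fi − ei + ef.
This gives a 27×18 integer matrix of rank 18; reducing to Smith normal form yields diagonal entries (1,1,1,1,1,1,1,1,1,1,1,1,1,1,1,1,1,2).

Reading off H_k = ker ∂_k / im ∂_{k+1}:

  H_0: rank C_0 − rank ∂_1 = 9 − 8 = 1, and the invariant factors of ∂_1 are all 1, so H_0 = Z.
  H_1: rank ker ∂_1 − rank ∂_2 = (27 − 8) − 18 = 1, and ∂_2 has invariant factor 2 > 1, so H_1 = Z ⊕ Z/2Z.
  H_2: rank ker ∂_2 − rank ∂_3 = (18 − 18) − 0 = 0, and there is no ∂_3, so H_2 = 0.

As a check, the Euler characteristic is 9 − 27 + 18 = 0, which agrees with 1 − 1 + 0 = 0.
(K is a triangulation of the Klein bottle.)

H_0 = Z,  H_1 = Z ⊕ Z/2Z,  H_2 = 0.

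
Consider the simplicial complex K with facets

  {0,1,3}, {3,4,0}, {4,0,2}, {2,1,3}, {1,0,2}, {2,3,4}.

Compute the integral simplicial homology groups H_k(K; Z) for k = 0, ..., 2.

Order the vertices as 0 < 1 < 2 < 3 < 4. Listing each simplex with vertices in this order, K has dimension 2 with simplices:

  0-simplices (5): [0], [1], [2], [3], [4]
  1-simplices (9): [0,1], [0,2], [0,3], [0,4], [1,2], [1,3], [2,3], [2,4], [3,4]
  2-simplices (6): [0,1,2], [0,1,3], [0,2,4], [0,3,4], [1,2,3], [2,3,4]

so the chain groups are C_0 ≅ Z^5, C_1 ≅ Z^9, C_2 ≅ Z^6.

The boundary map ∂_1: C_1 → C_0 is given by ∂[p,q] = [q] − [p]. For instance
  ∂[0,1] = [1] − [0].
This gives a 5×9 integer matrix of rank 4; reducing to Smith normal form yields diagonal entries (1,1,1,1).

∂_2: C_2 → C_1 maps a triangle to the signed sum of its edges. For instance
  ∂[0,1,2] = [1,2] − [0,2] + [0,1],
  ∂[0,2,4] = [2,4] − [0,4] + [0,2].
The 9×6 boundary matrix has rank 5 and Smith normal form diag(1,1,1,1,1).

Now H_k = ker ∂_k / im ∂_{k+1}, so:

  H_0: rank C_0 − rank ∂_1 = 5 − 4 = 1, and the invariant factors of ∂_1 are all 1, so H_0 = Z.
  H_1: rank ker ∂_1 − rank ∂_2 = (9 − 4) − 5 = 0, and the invariant factors of ∂_2 are all 1, so H_1 = 0.
  H_2: rank ker ∂_2 − rank ∂_3 = (6 − 5) − 0 = 1, and there is no ∂_3, so H_2 = Z.

H_0 = Z,  H_1 = 0,  H_2 = Z.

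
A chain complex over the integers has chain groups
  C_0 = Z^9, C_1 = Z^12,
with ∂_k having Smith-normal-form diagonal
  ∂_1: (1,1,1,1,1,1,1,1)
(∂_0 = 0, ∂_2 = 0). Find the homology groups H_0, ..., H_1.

H_0 ≅ Z,  H_1 ≅ Z^4.

H_0: b_0 = 9 − 0 − 8 = 1; torsion from ∂_1 factors > 1: none. So H_0 ≅ Z.
H_1: b_1 = 12 − 8 − 0 = 4; torsion from ∂_2 factors > 1: none. So H_1 ≅ Z^4.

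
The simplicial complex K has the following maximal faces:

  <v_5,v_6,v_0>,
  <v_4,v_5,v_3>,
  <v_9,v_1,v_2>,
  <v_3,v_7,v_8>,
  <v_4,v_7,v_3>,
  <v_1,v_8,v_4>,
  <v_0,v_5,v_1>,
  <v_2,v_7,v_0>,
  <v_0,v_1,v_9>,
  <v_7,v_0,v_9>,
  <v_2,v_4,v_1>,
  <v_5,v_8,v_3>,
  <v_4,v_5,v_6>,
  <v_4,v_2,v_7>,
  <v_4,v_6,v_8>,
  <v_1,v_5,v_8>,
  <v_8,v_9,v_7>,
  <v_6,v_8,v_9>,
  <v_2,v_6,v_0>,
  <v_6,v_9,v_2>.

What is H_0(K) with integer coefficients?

H_0 = Z.

We work with the vertex ordering v_0 < v_1 < v_2 < v_3 < v_4 < v_5 < v_6 < v_7 < v_8 < v_9. The simplices of K, each written with vertices in increasing order, are:

  0-simplices (10): [v_0], [v_1], [v_2], [v_3], [v_4], [v_5], [v_6], [v_7], [v_8], [v_9]
  1-simplices (30): (30 of them)
  2-simplices (20): (20 of them)

so the chain groups are C_0 ≅ Z^10, C_1 ≅ Z^30, C_2 ≅ Z^20.

Boundary ∂_1: C_1 → C_0 maps an edge to its endpoints' difference, ∂[p,q] = q − p. For instance
  ∂[v_7,v_9] = [v_9] − [v_7].
This gives a 10×30 integer matrix of rank 9; reducing to Smith normal form yields diagonal entries (1,1,1,1,1,1,1,1,1).

Boundary ∂_2: C_2 → C_1 sends each 2-simplex [p,q,r] to [q,r] − [p,r] + [p,q]. For instance
  ∂[v_3,v_7,v_8] = [v_7,v_8] − [v_3,v_8] + [v_3,v_7],
  ∂[v_0,v_2,v_7] = [v_2,v_7] − [v_0,v_7] + [v_0,v_2].
The 30×20 boundary matrix has rank 20 and Smith normal form diag(1,1,1,1,1,1,1,1,1,1,1,1,1,1,1,1,1,1,1,2).

Reading off H_k = ker ∂_k / im ∂_{k+1}:

  H_0: rank C_0 − rank ∂_1 = 10 − 9 = 1, and the invariant factors of ∂_1 are all 1, so H_0 ≅ Z.

(K is a triangulation of the Klein bottle.)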